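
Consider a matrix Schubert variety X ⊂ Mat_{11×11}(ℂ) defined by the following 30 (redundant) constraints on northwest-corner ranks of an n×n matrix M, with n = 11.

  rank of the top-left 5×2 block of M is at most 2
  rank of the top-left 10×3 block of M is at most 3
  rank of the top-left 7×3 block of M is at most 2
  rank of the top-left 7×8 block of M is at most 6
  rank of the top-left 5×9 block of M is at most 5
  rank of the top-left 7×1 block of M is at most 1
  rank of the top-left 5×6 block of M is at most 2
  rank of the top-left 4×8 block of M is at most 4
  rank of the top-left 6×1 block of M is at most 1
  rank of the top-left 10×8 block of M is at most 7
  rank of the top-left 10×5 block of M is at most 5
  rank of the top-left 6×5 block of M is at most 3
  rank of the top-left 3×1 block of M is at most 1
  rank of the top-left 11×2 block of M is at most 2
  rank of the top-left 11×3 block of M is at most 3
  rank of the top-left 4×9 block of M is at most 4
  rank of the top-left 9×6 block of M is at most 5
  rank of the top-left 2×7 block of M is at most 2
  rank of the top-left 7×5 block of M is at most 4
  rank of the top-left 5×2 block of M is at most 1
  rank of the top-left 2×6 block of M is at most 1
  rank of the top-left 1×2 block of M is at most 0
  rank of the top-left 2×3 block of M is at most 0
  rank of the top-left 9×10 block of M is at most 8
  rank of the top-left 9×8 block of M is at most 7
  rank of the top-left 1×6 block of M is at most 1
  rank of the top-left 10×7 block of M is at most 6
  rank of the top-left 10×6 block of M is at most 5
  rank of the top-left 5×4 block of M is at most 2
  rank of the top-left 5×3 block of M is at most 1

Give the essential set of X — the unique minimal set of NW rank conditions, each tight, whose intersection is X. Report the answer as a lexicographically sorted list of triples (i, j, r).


Rank table r_w(11×11) implied by the 30 constraints:

  0, 0, 0, 1, 1, 1, 1, 1, 1, 1, 1
  0, 0, 0, 1, 1, 1, 2, 2, 2, 2, 2
  1, 1, 1, 2, 2, 2, 3, 3, 3, 3, 3
  1, 1, 1, 2, 2, 2, 3, 4, 4, 4, 4
  1, 1, 1, 2, 2, 2, 3, 4, 5, 5, 5
  1, 2, 2, 3, 3, 3, 4, 5, 6, 6, 6
  1, 2, 2, 3, 4, 4, 5, 6, 7, 7, 7
  1, 2, 3, 4, 5, 5, 6, 7, 8, 8, 8
  1, 2, 3, 4, 5, 5, 6, 7, 8, 8, 9
  1, 2, 3, 4, 5, 5, 6, 7, 8, 9, 10
  1, 2, 3, 4, 5, 6, 7, 8, 9, 10, 11

so w = (4, 7, 1, 8, 9, 2, 5, 3, 11, 10, 6).

|D(w)|=20, |Ess(w)|=7:

[(2, 3, 0), (2, 6, 1), (5, 3, 1), (5, 6, 2), (7, 3, 2), (9, 10, 8), (10, 6, 5)]


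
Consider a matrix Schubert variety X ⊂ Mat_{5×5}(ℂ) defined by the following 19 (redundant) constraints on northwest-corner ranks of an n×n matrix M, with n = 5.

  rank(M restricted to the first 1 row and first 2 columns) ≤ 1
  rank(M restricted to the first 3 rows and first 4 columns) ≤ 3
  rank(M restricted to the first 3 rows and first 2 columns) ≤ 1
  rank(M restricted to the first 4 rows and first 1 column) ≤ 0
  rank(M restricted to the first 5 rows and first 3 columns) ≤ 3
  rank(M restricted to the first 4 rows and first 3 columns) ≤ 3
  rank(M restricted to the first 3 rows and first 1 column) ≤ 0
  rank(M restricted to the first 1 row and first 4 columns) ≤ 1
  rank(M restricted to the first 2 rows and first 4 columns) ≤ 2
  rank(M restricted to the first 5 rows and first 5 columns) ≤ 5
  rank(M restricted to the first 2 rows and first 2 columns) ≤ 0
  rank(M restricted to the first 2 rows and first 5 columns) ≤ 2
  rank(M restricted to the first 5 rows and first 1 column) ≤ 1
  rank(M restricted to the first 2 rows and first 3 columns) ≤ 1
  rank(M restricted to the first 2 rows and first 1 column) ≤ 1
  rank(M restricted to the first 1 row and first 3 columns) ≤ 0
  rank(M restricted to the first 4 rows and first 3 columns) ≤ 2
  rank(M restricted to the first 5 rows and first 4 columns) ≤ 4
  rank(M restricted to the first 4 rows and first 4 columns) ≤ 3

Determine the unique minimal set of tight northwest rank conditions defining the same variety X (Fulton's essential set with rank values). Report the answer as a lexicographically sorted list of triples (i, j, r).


Computing R[i][j] = min implied NW-rank bound (n=5, 19 conditions):

  R[1]: 0  0  0  1  1
  R[2]: 0  0  1  2  2
  R[3]: 0  1  2  3  3
  R[4]: 0  1  2  3  4
  R[5]: 1  2  3  4  5

reading off 1-entries of Δ²R: w = (4, 3, 2, 5, 1).

|D(w)|=7, |Ess(w)|=3:

[(1, 3, 0), (2, 2, 0), (4, 1, 0)]


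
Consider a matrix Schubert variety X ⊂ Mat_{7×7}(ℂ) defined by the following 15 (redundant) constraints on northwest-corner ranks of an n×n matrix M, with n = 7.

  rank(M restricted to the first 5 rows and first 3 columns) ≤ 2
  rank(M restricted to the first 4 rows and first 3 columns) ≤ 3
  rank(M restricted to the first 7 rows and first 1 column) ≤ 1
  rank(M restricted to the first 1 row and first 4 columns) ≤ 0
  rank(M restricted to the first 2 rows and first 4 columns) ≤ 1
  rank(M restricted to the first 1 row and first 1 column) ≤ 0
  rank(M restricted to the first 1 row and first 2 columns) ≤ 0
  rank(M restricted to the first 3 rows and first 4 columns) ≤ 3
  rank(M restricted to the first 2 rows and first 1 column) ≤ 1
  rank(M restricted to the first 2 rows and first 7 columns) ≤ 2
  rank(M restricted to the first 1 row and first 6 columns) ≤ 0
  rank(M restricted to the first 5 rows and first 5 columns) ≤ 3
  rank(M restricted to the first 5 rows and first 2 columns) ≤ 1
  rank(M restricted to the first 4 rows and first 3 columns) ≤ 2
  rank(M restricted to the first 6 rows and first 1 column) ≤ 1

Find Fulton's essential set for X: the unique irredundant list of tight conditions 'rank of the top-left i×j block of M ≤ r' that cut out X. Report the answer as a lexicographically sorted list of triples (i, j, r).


Reconstructing r_w from the 15 given conditions:

  row 1: 0 0 0 0 0 0 1
  row 2: 1 1 1 1 1 1 2
  row 3: 1 1 2 2 2 2 3
  row 4: 1 1 2 3 3 3 4
  row 5: 1 1 2 3 3 4 5
  row 6: 1 2 3 4 4 5 6
  row 7: 1 2 3 4 5 6 7

so w = (7, 1, 3, 4, 6, 2, 5).

3 SE-corners of the 10-cell Rothe diagram give Ess(w):

[(1, 6, 0), (5, 2, 1), (5, 5, 3)]


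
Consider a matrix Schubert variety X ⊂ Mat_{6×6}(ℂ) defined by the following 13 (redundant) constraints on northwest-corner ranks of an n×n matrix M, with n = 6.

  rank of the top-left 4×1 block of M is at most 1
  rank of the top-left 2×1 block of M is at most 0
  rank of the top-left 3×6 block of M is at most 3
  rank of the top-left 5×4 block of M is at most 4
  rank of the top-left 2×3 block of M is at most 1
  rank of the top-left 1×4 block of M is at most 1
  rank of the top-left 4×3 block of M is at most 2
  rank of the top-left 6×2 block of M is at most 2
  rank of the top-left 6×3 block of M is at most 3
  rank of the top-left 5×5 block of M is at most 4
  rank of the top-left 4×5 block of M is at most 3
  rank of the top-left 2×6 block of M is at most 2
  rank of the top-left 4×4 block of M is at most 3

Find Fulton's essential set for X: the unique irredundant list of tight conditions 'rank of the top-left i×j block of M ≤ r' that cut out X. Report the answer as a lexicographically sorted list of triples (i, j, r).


Propagating the 13 rank bounds to every northwest block:

  row 1: 0  1  1  1  1  1
  row 2: 0  1  1  2  2  2
  row 3: 1  2  2  3  3  3
  row 4: 1  2  2  3  3  4
  row 5: 1  2  3  4  4  5
  row 6: 1  2  3  4  5  6

so w = (2, 4, 1, 6, 3, 5).

Rothe diagram D(w) (5 cells), 4 SE-corners (essential conditions):

[(2, 1, 0), (2, 3, 1), (4, 3, 2), (4, 5, 3)]


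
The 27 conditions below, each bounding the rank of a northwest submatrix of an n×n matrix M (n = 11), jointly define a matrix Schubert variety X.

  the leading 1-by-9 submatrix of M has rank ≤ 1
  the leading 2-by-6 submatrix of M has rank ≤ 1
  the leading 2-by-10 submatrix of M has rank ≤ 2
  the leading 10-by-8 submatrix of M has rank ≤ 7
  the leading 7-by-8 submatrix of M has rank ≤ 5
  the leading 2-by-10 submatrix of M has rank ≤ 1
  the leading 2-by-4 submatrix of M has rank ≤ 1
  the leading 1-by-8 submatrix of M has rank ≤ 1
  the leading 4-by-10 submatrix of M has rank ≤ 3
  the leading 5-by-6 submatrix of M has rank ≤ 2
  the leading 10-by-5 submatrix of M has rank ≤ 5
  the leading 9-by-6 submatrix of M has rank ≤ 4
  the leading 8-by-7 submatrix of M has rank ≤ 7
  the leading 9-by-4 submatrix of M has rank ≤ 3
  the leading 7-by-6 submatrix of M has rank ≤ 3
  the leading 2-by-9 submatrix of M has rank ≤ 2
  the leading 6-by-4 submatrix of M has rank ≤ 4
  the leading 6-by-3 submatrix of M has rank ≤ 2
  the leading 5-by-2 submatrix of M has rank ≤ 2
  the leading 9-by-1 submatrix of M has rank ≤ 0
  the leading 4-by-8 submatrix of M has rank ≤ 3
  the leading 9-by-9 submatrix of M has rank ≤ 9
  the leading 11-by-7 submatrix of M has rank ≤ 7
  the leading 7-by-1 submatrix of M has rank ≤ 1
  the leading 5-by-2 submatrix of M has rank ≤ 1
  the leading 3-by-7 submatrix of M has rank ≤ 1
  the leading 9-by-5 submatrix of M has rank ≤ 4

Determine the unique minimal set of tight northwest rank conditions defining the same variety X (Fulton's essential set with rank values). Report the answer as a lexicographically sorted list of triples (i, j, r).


Reconstructing r_w from the 27 given conditions:

  row 1: 0 1 1 1 1 1 1 1 1 1 1
  row 2: 0 1 1 1 1 1 1 1 1 1 2
  row 3: 0 1 1 1 1 1 1 2 2 2 3
  row 4: 0 1 2 2 2 2 2 3 3 3 4
  row 5: 0 1 2 2 2 2 3 4 4 4 5
  row 6: 0 1 2 3 3 3 4 5 5 5 6
  row 7: 0 1 2 3 3 3 4 5 6 6 7
  row 8: 0 1 2 3 4 4 5 6 7 7 8
  row 9: 0 1 2 3 4 4 5 6 7 8 9
  row 10: 1 2 3 4 5 5 6 7 8 9 10
  row 11: 1 2 3 4 5 6 7 8 9 10 11

hence w(1..11) = (2, 11, 8, 3, 7, 4, 9, 5, 10, 1, 6).

6 SE-corners of the 28-cell Rothe diagram give Ess(w):

[(2, 10, 1), (3, 7, 1), (5, 6, 2), (7, 6, 3), (9, 1, 0), (9, 6, 4)]


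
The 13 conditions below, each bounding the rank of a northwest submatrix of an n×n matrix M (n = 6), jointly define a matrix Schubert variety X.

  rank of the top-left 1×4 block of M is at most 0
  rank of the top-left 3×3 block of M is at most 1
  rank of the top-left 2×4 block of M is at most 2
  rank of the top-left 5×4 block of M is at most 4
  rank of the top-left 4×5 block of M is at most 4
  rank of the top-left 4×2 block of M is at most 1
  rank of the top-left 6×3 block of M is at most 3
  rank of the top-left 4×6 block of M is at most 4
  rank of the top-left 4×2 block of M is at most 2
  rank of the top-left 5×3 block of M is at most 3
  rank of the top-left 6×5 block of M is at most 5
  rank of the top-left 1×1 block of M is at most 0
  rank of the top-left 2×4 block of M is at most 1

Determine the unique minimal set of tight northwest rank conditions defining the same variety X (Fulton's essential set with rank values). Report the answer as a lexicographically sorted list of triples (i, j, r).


Rank table r_w(6×6) implied by the 13 constraints:

  R[1]: 0, 0, 0, 0, 1, 1
  R[2]: 1, 1, 1, 1, 2, 2
  R[3]: 1, 1, 1, 2, 3, 3
  R[4]: 1, 1, 2, 3, 4, 4
  R[5]: 1, 2, 3, 4, 5, 5
  R[6]: 1, 2, 3, 4, 5, 6

so w = (5, 1, 4, 3, 2, 6).

Fulton essential set (3 of the 7 Rothe cells):

[(1, 4, 0), (3, 3, 1), (4, 2, 1)]


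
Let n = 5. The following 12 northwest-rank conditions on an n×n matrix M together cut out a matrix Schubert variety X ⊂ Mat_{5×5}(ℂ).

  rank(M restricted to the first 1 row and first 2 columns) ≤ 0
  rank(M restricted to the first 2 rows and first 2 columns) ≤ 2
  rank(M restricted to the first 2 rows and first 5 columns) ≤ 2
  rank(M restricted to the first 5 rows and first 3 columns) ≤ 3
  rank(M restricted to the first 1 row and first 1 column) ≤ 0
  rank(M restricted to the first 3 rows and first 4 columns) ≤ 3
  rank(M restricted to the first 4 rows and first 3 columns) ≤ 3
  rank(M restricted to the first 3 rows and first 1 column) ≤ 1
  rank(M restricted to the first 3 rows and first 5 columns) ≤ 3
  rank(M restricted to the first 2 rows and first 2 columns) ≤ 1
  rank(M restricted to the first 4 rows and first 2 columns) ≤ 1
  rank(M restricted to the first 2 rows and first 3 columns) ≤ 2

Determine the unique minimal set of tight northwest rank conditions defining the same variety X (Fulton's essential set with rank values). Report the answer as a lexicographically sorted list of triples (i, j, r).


Recovering R(i,j) via the rank-extension bound from the 12 conditions:

  0, 0, 1, 1, 1
  1, 1, 2, 2, 2
  1, 1, 2, 3, 3
  1, 1, 2, 3, 4
  1, 2, 3, 4, 5

giving w = (3, 1, 4, 5, 2) via Δ²R.

Rothe diagram D(w) (4 cells), 2 SE-corners (essential conditions):

[(1, 2, 0), (4, 2, 1)]


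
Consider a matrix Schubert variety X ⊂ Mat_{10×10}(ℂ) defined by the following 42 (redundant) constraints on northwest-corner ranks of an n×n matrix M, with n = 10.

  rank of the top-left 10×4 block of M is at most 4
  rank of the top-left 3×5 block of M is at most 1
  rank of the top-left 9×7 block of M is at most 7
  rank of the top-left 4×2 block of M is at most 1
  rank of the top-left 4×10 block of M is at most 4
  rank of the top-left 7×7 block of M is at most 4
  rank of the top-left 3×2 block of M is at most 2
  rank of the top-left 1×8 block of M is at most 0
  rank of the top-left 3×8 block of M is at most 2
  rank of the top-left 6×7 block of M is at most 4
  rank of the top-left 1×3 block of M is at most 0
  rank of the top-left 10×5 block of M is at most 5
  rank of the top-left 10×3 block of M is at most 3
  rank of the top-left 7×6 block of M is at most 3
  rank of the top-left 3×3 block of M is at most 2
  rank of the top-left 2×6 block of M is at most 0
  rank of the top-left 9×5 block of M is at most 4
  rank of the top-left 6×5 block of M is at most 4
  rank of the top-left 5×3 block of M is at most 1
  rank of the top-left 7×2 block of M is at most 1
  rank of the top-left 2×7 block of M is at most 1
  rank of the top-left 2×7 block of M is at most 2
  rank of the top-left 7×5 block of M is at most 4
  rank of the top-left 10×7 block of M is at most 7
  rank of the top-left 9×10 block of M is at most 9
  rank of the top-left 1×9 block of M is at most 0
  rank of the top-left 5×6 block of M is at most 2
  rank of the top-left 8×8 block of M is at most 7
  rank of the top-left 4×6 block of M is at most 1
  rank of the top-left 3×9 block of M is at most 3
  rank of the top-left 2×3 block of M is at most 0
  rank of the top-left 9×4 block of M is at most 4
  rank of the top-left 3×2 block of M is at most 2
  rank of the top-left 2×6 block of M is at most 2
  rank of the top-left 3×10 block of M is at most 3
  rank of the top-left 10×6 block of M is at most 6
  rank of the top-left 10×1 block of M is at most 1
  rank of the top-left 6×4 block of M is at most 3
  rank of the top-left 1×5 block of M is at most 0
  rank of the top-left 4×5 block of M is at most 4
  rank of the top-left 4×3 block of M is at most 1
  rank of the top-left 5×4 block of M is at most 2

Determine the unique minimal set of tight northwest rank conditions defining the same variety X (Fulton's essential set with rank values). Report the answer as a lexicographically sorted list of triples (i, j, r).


Recovering R(i,j) via the rank-extension bound from the 42 conditions:

  R[1]: 0 0 0 0 0 0 0 0 0 1
  R[2]: 0 0 0 0 0 0 1 1 1 2
  R[3]: 1 1 1 1 1 1 2 2 2 3
  R[4]: 1 1 1 1 1 1 2 3 3 4
  R[5]: 1 1 1 2 2 2 3 4 4 5
  R[6]: 1 1 2 3 3 3 4 5 5 6
  R[7]: 1 1 2 3 3 3 4 5 6 7
  R[8]: 1 2 3 4 4 4 5 6 7 8
  R[9]: 1 2 3 4 4 5 6 7 8 9
  R[10]: 1 2 3 4 5 6 7 8 9 10

so w = (10, 7, 1, 8, 4, 3, 9, 2, 6, 5).

ℓ(w)=27; the 7 essential cells (i,j,r):

[(1, 9, 0), (2, 6, 0), (4, 6, 1), (5, 3, 1), (7, 2, 1), (7, 6, 3), (9, 5, 4)]


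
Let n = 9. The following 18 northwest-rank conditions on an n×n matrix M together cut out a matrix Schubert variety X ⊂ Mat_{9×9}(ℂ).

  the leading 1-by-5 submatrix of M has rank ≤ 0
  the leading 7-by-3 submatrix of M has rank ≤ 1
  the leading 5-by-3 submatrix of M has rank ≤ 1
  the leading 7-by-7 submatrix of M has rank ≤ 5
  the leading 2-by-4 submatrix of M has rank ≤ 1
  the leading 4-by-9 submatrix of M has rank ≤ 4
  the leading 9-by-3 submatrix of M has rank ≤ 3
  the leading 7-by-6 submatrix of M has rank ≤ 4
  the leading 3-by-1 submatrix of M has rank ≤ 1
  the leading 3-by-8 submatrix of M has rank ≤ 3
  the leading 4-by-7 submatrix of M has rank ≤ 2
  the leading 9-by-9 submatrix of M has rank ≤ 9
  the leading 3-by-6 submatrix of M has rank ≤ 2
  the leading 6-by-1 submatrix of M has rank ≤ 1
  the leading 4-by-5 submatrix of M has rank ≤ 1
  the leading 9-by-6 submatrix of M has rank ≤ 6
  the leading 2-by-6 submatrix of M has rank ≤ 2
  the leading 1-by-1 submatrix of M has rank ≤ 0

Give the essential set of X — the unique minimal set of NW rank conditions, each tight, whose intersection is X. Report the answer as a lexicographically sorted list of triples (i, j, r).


Recovering R(i,j) via the rank-extension bound from the 18 conditions:

  row 1: 0 0 0 0 0 1 1 1 1
  row 2: 1 1 1 1 1 2 2 2 2
  row 3: 1 1 1 1 1 2 2 3 3
  row 4: 1 1 1 1 1 2 2 3 4
  row 5: 1 1 1 2 2 3 3 4 5
  row 6: 1 1 1 2 3 4 4 5 6
  row 7: 1 1 1 2 3 4 5 6 7
  row 8: 1 2 2 3 4 5 6 7 8
  row 9: 1 2 3 4 5 6 7 8 9

the unique w with this rank table is (6, 1, 8, 9, 4, 5, 7, 2, 3).

Rothe diagram D(w) (21 cells), 4 SE-corners (essential conditions):

[(1, 5, 0), (4, 5, 1), (4, 7, 2), (7, 3, 1)]


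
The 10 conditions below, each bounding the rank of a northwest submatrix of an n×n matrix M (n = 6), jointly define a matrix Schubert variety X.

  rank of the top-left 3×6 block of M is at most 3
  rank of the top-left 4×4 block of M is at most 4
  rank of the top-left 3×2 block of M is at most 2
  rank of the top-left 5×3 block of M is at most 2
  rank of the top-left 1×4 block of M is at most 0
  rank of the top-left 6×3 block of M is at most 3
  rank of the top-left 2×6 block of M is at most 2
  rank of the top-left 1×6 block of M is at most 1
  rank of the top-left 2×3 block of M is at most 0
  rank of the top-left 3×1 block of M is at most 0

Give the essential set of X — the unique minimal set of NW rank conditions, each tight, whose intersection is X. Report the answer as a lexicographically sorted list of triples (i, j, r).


Propagating the 10 rank bounds to every northwest block:

  R[1]: 0, 0, 0, 0, 1, 1
  R[2]: 0, 0, 0, 1, 2, 2
  R[3]: 0, 1, 1, 2, 3, 3
  R[4]: 1, 2, 2, 3, 4, 4
  R[5]: 1, 2, 2, 3, 4, 5
  R[6]: 1, 2, 3, 4, 5, 6

hence w(1..6) = (5, 4, 2, 1, 6, 3).

|D(w)|=9, |Ess(w)|=4:

[(1, 4, 0), (2, 3, 0), (3, 1, 0), (5, 3, 2)]


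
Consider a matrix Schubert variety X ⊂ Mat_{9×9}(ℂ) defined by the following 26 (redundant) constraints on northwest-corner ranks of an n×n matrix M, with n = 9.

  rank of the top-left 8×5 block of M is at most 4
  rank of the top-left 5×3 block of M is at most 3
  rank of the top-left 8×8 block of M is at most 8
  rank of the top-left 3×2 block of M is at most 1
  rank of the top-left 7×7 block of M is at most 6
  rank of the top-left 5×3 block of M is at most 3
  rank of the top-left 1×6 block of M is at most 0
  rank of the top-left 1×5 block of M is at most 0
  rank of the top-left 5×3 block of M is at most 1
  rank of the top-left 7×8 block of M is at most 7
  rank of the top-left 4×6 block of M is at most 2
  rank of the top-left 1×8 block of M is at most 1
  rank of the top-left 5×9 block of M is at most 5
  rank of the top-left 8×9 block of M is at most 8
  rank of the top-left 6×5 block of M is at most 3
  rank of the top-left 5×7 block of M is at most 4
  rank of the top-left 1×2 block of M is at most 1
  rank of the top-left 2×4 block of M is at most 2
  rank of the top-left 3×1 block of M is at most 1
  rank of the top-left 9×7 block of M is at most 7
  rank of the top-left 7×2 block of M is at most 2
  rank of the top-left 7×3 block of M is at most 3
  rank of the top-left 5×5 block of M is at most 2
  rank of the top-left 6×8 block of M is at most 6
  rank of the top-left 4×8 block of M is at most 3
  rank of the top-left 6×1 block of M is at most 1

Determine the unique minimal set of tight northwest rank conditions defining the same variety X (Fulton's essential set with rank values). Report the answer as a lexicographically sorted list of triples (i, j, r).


Computing R[i][j] = min implied NW-rank bound (n=9, 26 conditions):

  i=1: 0 | 0 | 0 | 0 | 0 | 0 | 1 | 1 | 1
  i=2: 1 | 1 | 1 | 1 | 1 | 1 | 2 | 2 | 2
  i=3: 1 | 1 | 1 | 2 | 2 | 2 | 3 | 3 | 3
  i=4: 1 | 1 | 1 | 2 | 2 | 2 | 3 | 3 | 4
  i=5: 1 | 1 | 1 | 2 | 2 | 3 | 4 | 4 | 5
  i=6: 1 | 2 | 2 | 3 | 3 | 4 | 5 | 5 | 6
  i=7: 1 | 2 | 3 | 4 | 4 | 5 | 6 | 6 | 7
  i=8: 1 | 2 | 3 | 4 | 4 | 5 | 6 | 7 | 8
  i=9: 1 | 2 | 3 | 4 | 5 | 6 | 7 | 8 | 9

so w = (7, 1, 4, 9, 6, 2, 3, 8, 5).

ℓ(w)=17; the 6 essential cells (i,j,r):

[(1, 6, 0), (4, 6, 2), (4, 8, 3), (5, 3, 1), (5, 5, 2), (8, 5, 4)]


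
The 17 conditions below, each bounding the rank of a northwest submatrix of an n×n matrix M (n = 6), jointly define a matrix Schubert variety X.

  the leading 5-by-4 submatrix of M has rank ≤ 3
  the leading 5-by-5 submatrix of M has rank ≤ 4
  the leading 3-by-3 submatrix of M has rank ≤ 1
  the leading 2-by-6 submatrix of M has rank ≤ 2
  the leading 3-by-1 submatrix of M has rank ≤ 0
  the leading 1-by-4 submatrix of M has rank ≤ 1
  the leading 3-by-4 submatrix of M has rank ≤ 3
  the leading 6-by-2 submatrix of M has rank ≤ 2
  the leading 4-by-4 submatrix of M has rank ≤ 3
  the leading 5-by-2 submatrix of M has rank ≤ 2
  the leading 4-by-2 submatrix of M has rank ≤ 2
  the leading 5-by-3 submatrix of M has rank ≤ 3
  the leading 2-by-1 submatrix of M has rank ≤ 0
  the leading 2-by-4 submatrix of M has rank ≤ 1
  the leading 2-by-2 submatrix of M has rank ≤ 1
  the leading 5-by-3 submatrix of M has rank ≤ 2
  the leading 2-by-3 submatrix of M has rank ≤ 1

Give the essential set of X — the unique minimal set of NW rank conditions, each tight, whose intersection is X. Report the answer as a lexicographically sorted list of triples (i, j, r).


Computing R[i][j] = min implied NW-rank bound (n=6, 17 conditions):

  R[1]: 0  1  1  1  1  1
  R[2]: 0  1  1  1  2  2
  R[3]: 0  1  1  2  3  3
  R[4]: 1  2  2  3  4  4
  R[5]: 1  2  2  3  4  5
  R[6]: 1  2  3  4  5  6

reading off 1-entries of Δ²R: w = (2, 5, 4, 1, 6, 3).

D(w) has 7 cells with 4 SE-corners; essential set:

[(2, 4, 1), (3, 1, 0), (3, 3, 1), (5, 3, 2)]


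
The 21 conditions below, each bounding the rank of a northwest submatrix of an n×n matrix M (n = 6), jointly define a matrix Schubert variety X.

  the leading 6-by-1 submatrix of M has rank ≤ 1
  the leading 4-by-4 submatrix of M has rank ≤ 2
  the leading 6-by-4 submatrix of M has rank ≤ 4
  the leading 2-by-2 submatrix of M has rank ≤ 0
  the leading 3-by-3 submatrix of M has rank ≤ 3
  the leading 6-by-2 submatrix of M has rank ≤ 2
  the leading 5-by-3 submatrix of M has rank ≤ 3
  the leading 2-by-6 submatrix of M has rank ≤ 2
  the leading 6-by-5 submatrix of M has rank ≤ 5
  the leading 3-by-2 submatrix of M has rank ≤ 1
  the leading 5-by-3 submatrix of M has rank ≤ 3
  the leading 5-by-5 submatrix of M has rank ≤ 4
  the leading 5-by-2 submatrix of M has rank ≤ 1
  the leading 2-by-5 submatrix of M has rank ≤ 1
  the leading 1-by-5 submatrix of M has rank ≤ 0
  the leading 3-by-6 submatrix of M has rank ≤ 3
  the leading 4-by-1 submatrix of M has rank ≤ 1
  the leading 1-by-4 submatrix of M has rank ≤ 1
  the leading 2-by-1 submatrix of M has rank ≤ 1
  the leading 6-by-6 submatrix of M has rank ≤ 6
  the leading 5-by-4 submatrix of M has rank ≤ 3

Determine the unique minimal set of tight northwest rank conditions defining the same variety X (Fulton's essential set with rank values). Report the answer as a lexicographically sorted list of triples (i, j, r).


The tightest implied rank at each (i,j), from the 21 conditions:

  row 1: 0 0 0 0 0 1
  row 2: 0 0 1 1 1 2
  row 3: 1 1 2 2 2 3
  row 4: 1 1 2 2 3 4
  row 5: 1 1 2 3 4 5
  row 6: 1 2 3 4 5 6

hence w(1..6) = (6, 3, 1, 5, 4, 2).

Fulton essential set (4 of the 10 Rothe cells):

[(1, 5, 0), (2, 2, 0), (4, 4, 2), (5, 2, 1)]


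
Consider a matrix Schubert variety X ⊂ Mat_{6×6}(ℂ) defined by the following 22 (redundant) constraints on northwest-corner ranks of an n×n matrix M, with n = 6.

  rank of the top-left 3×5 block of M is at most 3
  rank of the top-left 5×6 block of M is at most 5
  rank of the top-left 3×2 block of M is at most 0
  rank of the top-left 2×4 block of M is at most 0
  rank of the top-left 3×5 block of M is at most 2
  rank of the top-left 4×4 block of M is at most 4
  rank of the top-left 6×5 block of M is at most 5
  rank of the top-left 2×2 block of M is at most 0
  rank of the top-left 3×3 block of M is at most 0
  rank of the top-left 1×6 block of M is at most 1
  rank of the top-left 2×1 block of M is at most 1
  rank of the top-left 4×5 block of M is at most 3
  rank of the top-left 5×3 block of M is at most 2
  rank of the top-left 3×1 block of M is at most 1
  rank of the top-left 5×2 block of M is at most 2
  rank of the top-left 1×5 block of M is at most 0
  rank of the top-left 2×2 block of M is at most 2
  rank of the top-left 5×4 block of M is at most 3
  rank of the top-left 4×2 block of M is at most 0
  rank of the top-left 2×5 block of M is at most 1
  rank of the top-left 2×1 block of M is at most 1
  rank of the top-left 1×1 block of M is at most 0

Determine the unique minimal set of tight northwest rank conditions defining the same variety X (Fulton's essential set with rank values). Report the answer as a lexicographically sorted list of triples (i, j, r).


Computing R[i][j] = min implied NW-rank bound (n=6, 22 conditions):

  R[1]: 0  0  0  0  0  1
  R[2]: 0  0  0  0  1  2
  R[3]: 0  0  0  1  2  3
  R[4]: 0  0  1  2  3  4
  R[5]: 1  1  2  3  4  5
  R[6]: 1  2  3  4  5  6

reading off 1-entries of Δ²R: w = (6, 5, 4, 3, 1, 2).

D(w) has 14 cells with 4 SE-corners; essential set:

[(1, 5, 0), (2, 4, 0), (3, 3, 0), (4, 2, 0)]


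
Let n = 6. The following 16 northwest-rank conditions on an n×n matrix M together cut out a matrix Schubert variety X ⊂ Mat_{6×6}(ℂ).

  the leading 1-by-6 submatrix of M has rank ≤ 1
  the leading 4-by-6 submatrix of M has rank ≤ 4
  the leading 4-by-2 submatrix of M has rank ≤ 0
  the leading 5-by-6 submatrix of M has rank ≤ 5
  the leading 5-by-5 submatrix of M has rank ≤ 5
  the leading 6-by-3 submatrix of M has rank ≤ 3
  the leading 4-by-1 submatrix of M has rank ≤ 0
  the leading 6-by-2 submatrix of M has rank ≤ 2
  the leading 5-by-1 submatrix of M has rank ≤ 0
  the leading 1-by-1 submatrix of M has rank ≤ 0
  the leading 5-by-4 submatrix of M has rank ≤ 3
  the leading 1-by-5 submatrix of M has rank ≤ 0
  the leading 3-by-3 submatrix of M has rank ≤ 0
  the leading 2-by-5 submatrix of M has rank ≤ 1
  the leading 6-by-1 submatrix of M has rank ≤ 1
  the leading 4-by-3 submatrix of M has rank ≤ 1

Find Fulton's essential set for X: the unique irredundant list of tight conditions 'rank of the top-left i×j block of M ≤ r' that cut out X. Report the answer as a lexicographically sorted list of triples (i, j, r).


Reconstructing r_w from the 16 given conditions:

  R[1]: 0  0  0  0  0  1
  R[2]: 0  0  0  1  1  2
  R[3]: 0  0  0  1  2  3
  R[4]: 0  0  1  2  3  4
  R[5]: 0  1  2  3  4  5
  R[6]: 1  2  3  4  5  6

the unique w with this rank table is (6, 4, 5, 3, 2, 1).

ℓ(w)=14; the 4 essential cells (i,j,r):

[(1, 5, 0), (3, 3, 0), (4, 2, 0), (5, 1, 0)]


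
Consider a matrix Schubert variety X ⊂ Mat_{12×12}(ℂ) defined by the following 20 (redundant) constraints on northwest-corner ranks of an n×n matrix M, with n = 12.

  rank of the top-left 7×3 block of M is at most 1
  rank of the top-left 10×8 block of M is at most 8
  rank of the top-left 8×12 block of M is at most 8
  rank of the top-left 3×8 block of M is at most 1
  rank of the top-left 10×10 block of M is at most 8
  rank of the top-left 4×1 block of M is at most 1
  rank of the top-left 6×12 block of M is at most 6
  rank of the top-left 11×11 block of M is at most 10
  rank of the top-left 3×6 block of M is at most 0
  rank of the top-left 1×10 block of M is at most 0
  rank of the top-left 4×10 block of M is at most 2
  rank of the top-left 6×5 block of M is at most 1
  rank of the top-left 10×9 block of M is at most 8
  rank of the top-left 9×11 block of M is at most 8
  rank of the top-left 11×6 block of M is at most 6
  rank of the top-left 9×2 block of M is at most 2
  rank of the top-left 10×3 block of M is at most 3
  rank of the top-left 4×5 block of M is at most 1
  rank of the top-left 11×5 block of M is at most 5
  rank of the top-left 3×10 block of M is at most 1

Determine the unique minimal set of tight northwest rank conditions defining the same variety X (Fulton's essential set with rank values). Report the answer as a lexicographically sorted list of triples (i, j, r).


Reconstructing r_w from the 20 given conditions:

  R[1]: 0  0  0  0  0  0  0  0  0  0  1  1
  R[2]: 0  0  0  0  0  0  1  1  1  1  2  2
  R[3]: 0  0  0  0  0  0  1  1  1  1  2  3
  R[4]: 1  1  1  1  1  1  2  2  2  2  3  4
  R[5]: 1  1  1  1  1  2  3  3  3  3  4  5
  R[6]: 1  1  1  1  1  2  3  4  4  4  5  6
  R[7]: 1  1  1  2  2  3  4  5  5  5  6  7
  R[8]: 1  2  2  3  3  4  5  6  6  6  7  8
  R[9]: 1  2  3  4  4  5  6  7  7  7  8  9
  R[10]: 1  2  3  4  5  6  7  8  8  8  9  10
  R[11]: 1  2  3  4  5  6  7  8  9  9  10  11
  R[12]: 1  2  3  4  5  6  7  8  9  10  11  12

the unique w with this rank table is (11, 7, 12, 1, 6, 8, 4, 2, 3, 5, 9, 10).

5 SE-corners of the 35-cell Rothe diagram give Ess(w):

[(1, 10, 0), (3, 6, 0), (3, 10, 1), (6, 5, 1), (7, 3, 1)]


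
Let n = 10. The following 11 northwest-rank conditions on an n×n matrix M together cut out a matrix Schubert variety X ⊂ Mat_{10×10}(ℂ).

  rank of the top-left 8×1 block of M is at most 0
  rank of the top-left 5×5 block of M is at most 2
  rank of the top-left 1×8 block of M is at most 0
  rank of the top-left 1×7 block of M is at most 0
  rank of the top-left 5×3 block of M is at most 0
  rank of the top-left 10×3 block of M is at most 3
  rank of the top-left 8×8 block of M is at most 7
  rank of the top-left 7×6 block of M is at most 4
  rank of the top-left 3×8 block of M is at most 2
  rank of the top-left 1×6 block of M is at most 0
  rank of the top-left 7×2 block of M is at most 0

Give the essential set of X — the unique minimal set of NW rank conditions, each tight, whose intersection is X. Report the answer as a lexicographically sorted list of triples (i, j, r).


Rank table r_w(10×10) implied by the 11 constraints:

  R[1]: 0  0  0  0  0  0  0  0  1  1
  R[2]: 0  0  0  1  1  1  1  1  2  2
  R[3]: 0  0  0  1  2  2  2  2  3  3
  R[4]: 0  0  0  1  2  3  3  3  4  4
  R[5]: 0  0  0  1  2  3  4  4  5  5
  R[6]: 0  0  1  2  3  4  5  5  6  6
  R[7]: 0  0  1  2  3  4  5  6  7  7
  R[8]: 0  1  2  3  4  5  6  7  8  8
  R[9]: 1  2  3  4  5  6  7  8  9  9
  R[10]: 1  2  3  4  5  6  7  8  9  10

so w = (9, 4, 5, 6, 7, 3, 8, 2, 1, 10).

4 SE-corners of the 25-cell Rothe diagram give Ess(w):

[(1, 8, 0), (5, 3, 0), (7, 2, 0), (8, 1, 0)]


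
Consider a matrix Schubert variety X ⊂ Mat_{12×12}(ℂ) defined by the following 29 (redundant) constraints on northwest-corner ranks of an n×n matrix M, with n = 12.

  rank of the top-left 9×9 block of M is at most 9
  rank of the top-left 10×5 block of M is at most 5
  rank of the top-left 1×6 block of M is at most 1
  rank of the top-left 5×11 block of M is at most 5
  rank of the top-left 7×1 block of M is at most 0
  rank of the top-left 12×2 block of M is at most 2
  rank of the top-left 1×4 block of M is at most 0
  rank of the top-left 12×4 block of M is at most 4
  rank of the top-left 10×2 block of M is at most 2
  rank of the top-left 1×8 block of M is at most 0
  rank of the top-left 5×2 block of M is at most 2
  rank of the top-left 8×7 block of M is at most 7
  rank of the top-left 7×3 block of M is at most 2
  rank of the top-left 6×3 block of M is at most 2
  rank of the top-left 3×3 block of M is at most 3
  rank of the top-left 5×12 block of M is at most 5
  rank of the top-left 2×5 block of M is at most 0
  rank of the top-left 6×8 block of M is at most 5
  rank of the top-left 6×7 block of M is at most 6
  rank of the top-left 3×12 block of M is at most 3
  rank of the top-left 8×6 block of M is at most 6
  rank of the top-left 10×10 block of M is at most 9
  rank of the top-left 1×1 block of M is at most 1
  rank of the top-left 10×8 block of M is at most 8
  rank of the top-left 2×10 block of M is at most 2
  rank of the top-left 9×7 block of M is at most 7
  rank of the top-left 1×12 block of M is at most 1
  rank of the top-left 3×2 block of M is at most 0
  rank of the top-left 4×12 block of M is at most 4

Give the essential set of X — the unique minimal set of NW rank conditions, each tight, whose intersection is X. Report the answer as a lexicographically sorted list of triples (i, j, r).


Reconstructing r_w from the 29 given conditions:

  0 0 0 0 0 0 0 0 1 1 1 1
  0 0 0 0 0 1 1 1 2 2 2 2
  0 0 1 1 1 2 2 2 3 3 3 3
  0 1 2 2 2 3 3 3 4 4 4 4
  0 1 2 3 3 4 4 4 5 5 5 5
  0 1 2 3 4 5 5 5 6 6 6 6
  0 1 2 3 4 5 6 6 7 7 7 7
  1 2 3 4 5 6 7 7 8 8 8 8
  1 2 3 4 5 6 7 8 9 9 9 9
  1 2 3 4 5 6 7 8 9 9 10 10
  1 2 3 4 5 6 7 8 9 10 11 11
  1 2 3 4 5 6 7 8 9 10 11 12

reading off 1-entries of Δ²R: w = (9, 6, 3, 2, 4, 5, 7, 1, 8, 11, 10, 12).

Fulton essential set (5 of the 20 Rothe cells):

[(1, 8, 0), (2, 5, 0), (3, 2, 0), (7, 1, 0), (10, 10, 9)]


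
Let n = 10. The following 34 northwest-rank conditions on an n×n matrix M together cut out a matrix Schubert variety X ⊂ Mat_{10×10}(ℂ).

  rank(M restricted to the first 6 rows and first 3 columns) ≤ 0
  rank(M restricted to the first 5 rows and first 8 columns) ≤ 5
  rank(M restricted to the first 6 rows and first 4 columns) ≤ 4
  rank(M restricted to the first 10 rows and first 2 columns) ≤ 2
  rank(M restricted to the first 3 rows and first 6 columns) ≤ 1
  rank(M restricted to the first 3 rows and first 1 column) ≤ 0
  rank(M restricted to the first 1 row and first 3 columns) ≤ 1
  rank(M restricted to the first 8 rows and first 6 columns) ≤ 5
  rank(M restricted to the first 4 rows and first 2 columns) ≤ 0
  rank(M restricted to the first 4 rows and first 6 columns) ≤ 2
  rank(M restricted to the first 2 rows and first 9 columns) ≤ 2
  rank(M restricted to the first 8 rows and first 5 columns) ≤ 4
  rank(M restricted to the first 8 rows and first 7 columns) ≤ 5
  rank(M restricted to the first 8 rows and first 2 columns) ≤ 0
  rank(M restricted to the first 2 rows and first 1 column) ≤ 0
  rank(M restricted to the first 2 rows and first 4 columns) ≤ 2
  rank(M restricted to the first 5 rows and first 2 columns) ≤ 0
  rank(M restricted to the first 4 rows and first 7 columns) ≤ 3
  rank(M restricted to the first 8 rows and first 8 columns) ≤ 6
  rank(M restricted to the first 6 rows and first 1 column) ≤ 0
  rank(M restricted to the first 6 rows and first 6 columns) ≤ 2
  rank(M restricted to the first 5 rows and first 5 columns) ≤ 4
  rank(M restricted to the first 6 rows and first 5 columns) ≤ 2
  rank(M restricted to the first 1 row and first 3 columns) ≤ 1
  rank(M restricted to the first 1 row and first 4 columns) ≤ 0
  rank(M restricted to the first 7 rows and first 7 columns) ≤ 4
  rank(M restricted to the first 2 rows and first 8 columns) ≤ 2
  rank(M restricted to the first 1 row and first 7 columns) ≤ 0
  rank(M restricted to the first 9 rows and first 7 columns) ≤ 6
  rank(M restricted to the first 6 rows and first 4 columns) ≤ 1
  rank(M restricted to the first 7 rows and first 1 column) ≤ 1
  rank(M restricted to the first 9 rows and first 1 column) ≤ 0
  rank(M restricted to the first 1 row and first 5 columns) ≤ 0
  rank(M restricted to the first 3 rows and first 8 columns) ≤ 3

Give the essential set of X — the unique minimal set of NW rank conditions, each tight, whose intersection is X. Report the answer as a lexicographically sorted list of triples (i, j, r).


Recovering R(i,j) via the rank-extension bound from the 34 conditions:

  i=1: 0 | 0 | 0 | 0 | 0 | 0 | 0 | 1 | 1 | 1
  i=2: 0 | 0 | 0 | 1 | 1 | 1 | 1 | 2 | 2 | 2
  i=3: 0 | 0 | 0 | 1 | 1 | 1 | 2 | 3 | 3 | 3
  i=4: 0 | 0 | 0 | 1 | 2 | 2 | 3 | 4 | 4 | 4
  i=5: 0 | 0 | 0 | 1 | 2 | 2 | 3 | 4 | 5 | 5
  i=6: 0 | 0 | 0 | 1 | 2 | 2 | 3 | 4 | 5 | 6
  i=7: 0 | 0 | 1 | 2 | 3 | 3 | 4 | 5 | 6 | 7
  i=8: 0 | 0 | 1 | 2 | 3 | 4 | 5 | 6 | 7 | 8
  i=9: 0 | 1 | 2 | 3 | 4 | 5 | 6 | 7 | 8 | 9
  i=10: 1 | 2 | 3 | 4 | 5 | 6 | 7 | 8 | 9 | 10

the unique w with this rank table is (8, 4, 7, 5, 9, 10, 3, 6, 2, 1).

Fulton essential set (6 of the 31 Rothe cells):

[(1, 7, 0), (3, 6, 1), (6, 3, 0), (6, 6, 2), (8, 2, 0), (9, 1, 0)]


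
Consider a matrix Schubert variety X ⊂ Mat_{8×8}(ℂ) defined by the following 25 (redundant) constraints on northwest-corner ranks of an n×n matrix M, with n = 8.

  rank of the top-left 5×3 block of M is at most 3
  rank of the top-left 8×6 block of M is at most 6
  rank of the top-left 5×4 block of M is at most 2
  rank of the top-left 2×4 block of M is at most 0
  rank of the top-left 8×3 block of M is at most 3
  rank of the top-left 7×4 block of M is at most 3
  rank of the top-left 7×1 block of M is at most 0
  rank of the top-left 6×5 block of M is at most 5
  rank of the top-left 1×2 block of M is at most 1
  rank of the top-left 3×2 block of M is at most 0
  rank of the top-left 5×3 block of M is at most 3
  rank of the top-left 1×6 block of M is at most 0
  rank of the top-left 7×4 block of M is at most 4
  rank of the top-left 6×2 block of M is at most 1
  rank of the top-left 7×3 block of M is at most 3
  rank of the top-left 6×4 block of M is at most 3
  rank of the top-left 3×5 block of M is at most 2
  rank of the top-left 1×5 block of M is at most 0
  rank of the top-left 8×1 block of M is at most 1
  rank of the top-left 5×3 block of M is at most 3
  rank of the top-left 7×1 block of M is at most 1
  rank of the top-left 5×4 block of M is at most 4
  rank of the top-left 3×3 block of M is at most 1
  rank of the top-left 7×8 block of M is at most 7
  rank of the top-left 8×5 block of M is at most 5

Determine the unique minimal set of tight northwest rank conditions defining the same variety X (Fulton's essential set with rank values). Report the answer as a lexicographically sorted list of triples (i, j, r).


The tightest implied rank at each (i,j), from the 25 conditions:

  0 0 0 0 0 0 1 1
  0 0 0 0 1 1 2 2
  0 0 1 1 2 2 3 3
  0 1 2 2 3 3 4 4
  0 1 2 2 3 4 5 5
  0 1 2 3 4 5 6 6
  0 1 2 3 4 5 6 7
  1 2 3 4 5 6 7 8

giving w = (7, 5, 3, 2, 6, 4, 8, 1) via Δ²R.

ℓ(w)=17; the 5 essential cells (i,j,r):

[(1, 6, 0), (2, 4, 0), (3, 2, 0), (5, 4, 2), (7, 1, 0)]


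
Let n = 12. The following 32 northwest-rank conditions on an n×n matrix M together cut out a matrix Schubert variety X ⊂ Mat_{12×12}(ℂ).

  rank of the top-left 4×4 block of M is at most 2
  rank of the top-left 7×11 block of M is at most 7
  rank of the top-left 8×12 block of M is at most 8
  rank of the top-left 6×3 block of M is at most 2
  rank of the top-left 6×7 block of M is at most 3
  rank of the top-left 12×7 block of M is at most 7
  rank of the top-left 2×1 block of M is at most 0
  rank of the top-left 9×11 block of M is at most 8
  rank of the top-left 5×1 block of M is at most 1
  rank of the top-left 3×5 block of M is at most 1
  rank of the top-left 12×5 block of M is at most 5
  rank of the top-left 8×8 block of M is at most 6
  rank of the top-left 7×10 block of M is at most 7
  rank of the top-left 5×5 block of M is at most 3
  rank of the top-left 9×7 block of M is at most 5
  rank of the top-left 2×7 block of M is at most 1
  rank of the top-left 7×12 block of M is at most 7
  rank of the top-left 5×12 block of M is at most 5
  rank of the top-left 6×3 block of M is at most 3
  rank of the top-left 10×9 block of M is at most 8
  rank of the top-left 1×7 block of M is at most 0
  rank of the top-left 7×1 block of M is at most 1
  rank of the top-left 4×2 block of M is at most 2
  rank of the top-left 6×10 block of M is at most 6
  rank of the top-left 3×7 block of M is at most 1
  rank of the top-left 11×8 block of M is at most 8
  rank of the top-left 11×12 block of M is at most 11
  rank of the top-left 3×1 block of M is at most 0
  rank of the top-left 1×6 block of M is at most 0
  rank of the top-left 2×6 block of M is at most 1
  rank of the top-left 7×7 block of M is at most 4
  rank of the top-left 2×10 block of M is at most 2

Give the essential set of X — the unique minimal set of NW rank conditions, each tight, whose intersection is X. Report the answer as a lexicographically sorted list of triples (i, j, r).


Propagating the 32 rank bounds to every northwest block:

  i=1: 0 | 0 | 0 | 0 | 0 | 0 | 0 | 1 | 1 | 1 | 1 | 1
  i=2: 0 | 1 | 1 | 1 | 1 | 1 | 1 | 2 | 2 | 2 | 2 | 2
  i=3: 0 | 1 | 1 | 1 | 1 | 1 | 1 | 2 | 3 | 3 | 3 | 3
  i=4: 1 | 2 | 2 | 2 | 2 | 2 | 2 | 3 | 4 | 4 | 4 | 4
  i=5: 1 | 2 | 2 | 3 | 3 | 3 | 3 | 4 | 5 | 5 | 5 | 5
  i=6: 1 | 2 | 2 | 3 | 3 | 3 | 3 | 4 | 5 | 6 | 6 | 6
  i=7: 1 | 2 | 3 | 4 | 4 | 4 | 4 | 5 | 6 | 7 | 7 | 7
  i=8: 1 | 2 | 3 | 4 | 5 | 5 | 5 | 6 | 7 | 8 | 8 | 8
  i=9: 1 | 2 | 3 | 4 | 5 | 5 | 5 | 6 | 7 | 8 | 8 | 9
  i=10: 1 | 2 | 3 | 4 | 5 | 6 | 6 | 7 | 8 | 9 | 9 | 10
  i=11: 1 | 2 | 3 | 4 | 5 | 6 | 7 | 8 | 9 | 10 | 10 | 11
  i=12: 1 | 2 | 3 | 4 | 5 | 6 | 7 | 8 | 9 | 10 | 11 | 12

second differences of R give the permutation w = (8, 2, 9, 1, 4, 10, 3, 5, 12, 6, 7, 11).

ℓ(w)=22; the 7 essential cells (i,j,r):

[(1, 7, 0), (3, 1, 0), (3, 7, 1), (6, 3, 2), (6, 7, 3), (9, 7, 5), (9, 11, 8)]
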